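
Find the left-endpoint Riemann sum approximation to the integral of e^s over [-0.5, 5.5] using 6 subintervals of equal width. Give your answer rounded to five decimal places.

Δs = (5.5 − (-0.5))/6 = 1.
Left endpoints: -0.5, 0.5, 1.5, 2.5, 3.5, 4.5.
f(-0.5) ≈ 0.60653, f(0.5) ≈ 1.64872, f(1.5) ≈ 4.48169, f(2.5) ≈ 12.18249, f(3.5) ≈ 33.11545, f(4.5) ≈ 90.01713.
Sum = Δs · [f(-0.5) + f(0.5) + f(1.5) + ...].
Sum ≈ 142.05202.

142.05202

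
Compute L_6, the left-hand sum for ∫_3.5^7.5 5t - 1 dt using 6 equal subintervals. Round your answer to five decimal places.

Δt = (7.5 − 3.5)/6 = 2/3.
Left endpoints: 3.5, 25/6, 29/6, 5.5, 37/6, 41/6.
f(3.5) = 16.5, f(25/6) = 119/6, f(29/6) = 139/6, f(5.5) = 26.5, f(37/6) = 179/6, f(41/6) = 199/6.
Sum = Δt · [f(3.5) + f(25/6) + f(29/6) + ...].
Sum ≈ 99.33333.

99.33333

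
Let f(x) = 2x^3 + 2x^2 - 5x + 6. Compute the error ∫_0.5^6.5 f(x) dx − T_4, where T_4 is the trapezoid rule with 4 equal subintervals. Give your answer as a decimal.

Exact integral: ∫_0.5^6.5 f(x) dx = 1006.5.
T_4 = 1058.25.
Error = 1006.5 − 1058.25 = -51.75.

-51.75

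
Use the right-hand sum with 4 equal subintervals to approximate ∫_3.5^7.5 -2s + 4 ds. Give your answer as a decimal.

-32

Δs = (7.5 − 3.5)/4 = 1.
Right endpoints: 4.5, 5.5, 6.5, 7.5.
f(4.5) = -5, f(5.5) = -7, f(6.5) = -9, f(7.5) = -11.
Sum = Δs · [f(4.5) + f(5.5) + f(6.5) + f(7.5)].
Sum = -32.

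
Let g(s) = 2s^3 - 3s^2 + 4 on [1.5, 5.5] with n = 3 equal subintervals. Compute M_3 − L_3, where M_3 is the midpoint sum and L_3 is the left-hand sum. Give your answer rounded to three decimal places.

129.333

M_3 ≈ 297.33333.
L_3 = 168.
M_3 − L_3 ≈ 129.333.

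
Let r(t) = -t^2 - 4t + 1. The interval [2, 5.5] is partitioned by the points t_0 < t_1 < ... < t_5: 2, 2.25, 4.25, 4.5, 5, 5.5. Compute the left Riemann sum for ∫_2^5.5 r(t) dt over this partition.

-78.015625

Subinterval widths: 0.25, 2, 0.25, 0.5, 0.5.
Left endpoints: 2, 2.25, 4.25, 4.5, 5.
r(2) = -11, r(2.25) = -13.0625, r(4.25) = -34.0625, r(4.5) = -37.25, r(5) = -44.
Sum = Σ Δt_i · r(t_i).
Sum = -78.015625.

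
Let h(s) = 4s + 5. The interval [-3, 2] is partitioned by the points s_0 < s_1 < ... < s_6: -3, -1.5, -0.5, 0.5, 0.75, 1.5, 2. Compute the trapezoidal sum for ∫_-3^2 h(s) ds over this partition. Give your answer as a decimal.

15

Subinterval widths: 1.5, 1, 1, 0.25, 0.75, 0.5.
h(-3) = -7, h(-1.5) = -1, h(-0.5) = 3, h(0.5) = 7, h(0.75) = 8, h(1.5) = 11, h(2) = 13.
On each subinterval the trapezoid contributes (Δs_i/2)·[h(s_{i-1}) + h(s_i)].
Sum = 15.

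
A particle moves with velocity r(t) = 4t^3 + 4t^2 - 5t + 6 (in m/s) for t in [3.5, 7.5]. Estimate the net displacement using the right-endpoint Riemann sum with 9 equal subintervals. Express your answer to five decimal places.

Δt = (7.5 − 3.5)/9 = 4/9.
Right endpoints: 71/18, 79/18, 29/6, 95/18, 103/18, 37/6, 119/18, 127/18, 7.5.
r(71/18) = 214321/729, r(79/18) = 291065/729, r(29/6) = 14227/27, r(95/18) = 495049/729, r(103/18) = 625361/729, r(37/6) = 28763/27, r(119/18) = 950305/729, r(127/18) = 1148009/729, r(7.5) = 1881.
Sum = Δt · [r(71/18) + r(79/18) + r(29/6) + ...].
Sum ≈ 3814.10700.

3814.10700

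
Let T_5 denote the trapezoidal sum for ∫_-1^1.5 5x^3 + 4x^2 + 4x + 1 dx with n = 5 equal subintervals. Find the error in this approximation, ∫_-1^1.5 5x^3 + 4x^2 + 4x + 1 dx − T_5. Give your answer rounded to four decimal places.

-0.8073

Exact integral: ∫_-1^1.5 f(x) dx ≈ 15.911458.
T_5 = 16.71875.
Error ≈ 15.911458 − 16.71875 ≈ -0.8073.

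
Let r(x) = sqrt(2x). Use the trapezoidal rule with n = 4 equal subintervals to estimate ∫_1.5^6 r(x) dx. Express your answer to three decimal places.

Δx = (6 − 1.5)/4 = 1.125.
r(1.5) ≈ 1.732, r(2.625) ≈ 2.291, r(3.75) ≈ 2.739, r(4.875) ≈ 3.122, r(6) ≈ 3.464.
T_4 = (Δx/2)·[r(x_0) + 2r(x_1) + 2r(x_2) + 2r(x_3) + r(x_4)].
Sum ≈ 12.094.

12.094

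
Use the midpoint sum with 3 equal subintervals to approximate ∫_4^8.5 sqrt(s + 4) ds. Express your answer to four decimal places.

14.3811

Δs = (8.5 − 4)/3 = 1.5.
Midpoints: 4.75, 6.25, 7.75.
f(4.75) ≈ 2.9580, f(6.25) ≈ 3.2016, f(7.75) ≈ 3.4278.
Sum = Δs · [f(4.75) + f(6.25) + f(7.75)].
Sum ≈ 14.3811.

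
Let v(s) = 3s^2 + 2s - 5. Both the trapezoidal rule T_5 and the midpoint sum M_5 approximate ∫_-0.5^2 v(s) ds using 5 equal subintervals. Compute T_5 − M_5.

0.46875

T_5 = -0.3125.
M_5 = -0.78125.
T_5 − M_5 = 0.46875.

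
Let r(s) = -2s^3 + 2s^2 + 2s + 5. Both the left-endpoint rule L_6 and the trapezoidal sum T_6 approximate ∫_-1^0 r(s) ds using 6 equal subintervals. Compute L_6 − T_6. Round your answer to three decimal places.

0.167

L_6 ≈ 5.35648.
T_6 ≈ 5.18981.
L_6 − T_6 ≈ 0.167.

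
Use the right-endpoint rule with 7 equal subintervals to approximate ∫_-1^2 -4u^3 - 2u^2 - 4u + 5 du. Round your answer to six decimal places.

Δu = (2 − (-1))/7 = 3/7.
Right endpoints: -4/7, -1/7, 2/7, 5/7, 8/7, 11/7, 2.
f(-4/7) = 2531/343, f(-1/7) = 1901/343, f(2/7) = 1235/343, f(5/7) = -115/343, f(8/7) = -2797/343, f(11/7) = -7459/343, f(2) = -43.
Sum = Δu · [f(-4/7) + f(-1/7) + f(2/7) + ...].
Sum ≈ -24.306122.

-24.306122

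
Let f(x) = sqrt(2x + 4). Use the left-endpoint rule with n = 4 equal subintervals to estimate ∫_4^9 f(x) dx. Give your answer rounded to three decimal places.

19.764

Δx = (9 − 4)/4 = 1.25.
Left endpoints: 4, 5.25, 6.5, 7.75.
f(4) ≈ 3.464, f(5.25) ≈ 3.808, f(6.5) ≈ 4.123, f(7.75) ≈ 4.416.
Sum = Δx · [f(4) + f(5.25) + f(6.5) + f(7.75)].
Sum ≈ 19.764.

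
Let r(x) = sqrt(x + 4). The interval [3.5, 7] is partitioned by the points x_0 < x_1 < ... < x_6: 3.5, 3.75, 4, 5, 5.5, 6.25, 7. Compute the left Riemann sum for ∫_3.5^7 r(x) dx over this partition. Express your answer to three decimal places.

Subinterval widths: 0.25, 0.25, 1, 0.5, 0.75, 0.75.
Left endpoints: 3.5, 3.75, 4, 5, 5.5, 6.25.
r(3.5) ≈ 2.739, r(3.75) ≈ 2.784, r(4) ≈ 2.828, r(5) ≈ 3.000, r(5.5) ≈ 3.082, r(6.25) ≈ 3.202.
Sum = Σ Δx_i · r(x_i).
Sum ≈ 10.422.

10.422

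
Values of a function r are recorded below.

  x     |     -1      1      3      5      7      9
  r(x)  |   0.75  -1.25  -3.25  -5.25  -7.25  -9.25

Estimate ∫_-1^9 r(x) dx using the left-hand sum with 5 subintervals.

-32.5

Δx = 2.
Sum = 2·[0.75 + (-1.25) + (-3.25) + (-5.25) + (-7.25)] = -32.5.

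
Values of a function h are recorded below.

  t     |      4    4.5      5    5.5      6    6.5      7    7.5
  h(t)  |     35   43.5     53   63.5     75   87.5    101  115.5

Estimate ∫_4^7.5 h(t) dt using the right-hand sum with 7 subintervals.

Δt = 0.5.
Sum = 0.5·[43.5 + 53 + 63.5 + 75 + 87.5 + 101 + 115.5] = 269.5.

269.5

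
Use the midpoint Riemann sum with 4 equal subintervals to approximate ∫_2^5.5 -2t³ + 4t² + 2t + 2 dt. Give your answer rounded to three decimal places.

Δt = (5.5 − 2)/4 = 0.875.
Midpoints: 2.4375, 3.3125, 4.1875, 5.0625.
f(2.4375) = 3433/2048, f(3.3125) = -41325/2048, f(4.1875) = -135867/2048, f(5.0625) = -296657/2048.
Sum = Δt · [f(2.4375) + f(3.3125) + f(4.1875) + f(5.0625)].
Sum ≈ -200.983.

-200.983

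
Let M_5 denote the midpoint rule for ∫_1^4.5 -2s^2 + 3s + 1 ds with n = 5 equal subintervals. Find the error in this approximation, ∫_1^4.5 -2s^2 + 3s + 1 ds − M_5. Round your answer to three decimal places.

-0.286

Exact integral: ∫_1^4.5 f(s) ds ≈ -27.70833.
M_5 = -27.4225.
Error ≈ -27.70833 − (-27.4225) ≈ -0.286.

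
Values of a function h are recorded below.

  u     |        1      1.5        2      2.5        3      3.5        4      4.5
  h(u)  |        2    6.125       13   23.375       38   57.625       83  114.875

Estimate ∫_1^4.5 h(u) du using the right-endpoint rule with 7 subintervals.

Δu = 0.5.
Sum = 0.5·[6.125 + 13 + 23.375 + 38 + 57.625 + 83 + 114.875] = 168.

168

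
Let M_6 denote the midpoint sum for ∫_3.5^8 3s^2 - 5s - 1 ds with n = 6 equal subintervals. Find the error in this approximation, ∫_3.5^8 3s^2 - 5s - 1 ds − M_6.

Exact integral: ∫_3.5^8 f(s) ds = 335.25.
M_6 = 334.6171875.
Error = 335.25 − 334.6171875 = 0.6328125.

0.6328125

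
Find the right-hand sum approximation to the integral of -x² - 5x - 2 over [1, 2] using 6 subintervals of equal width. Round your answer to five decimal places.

-12.50463

Δx = (2 − 1)/6 = 1/6.
Right endpoints: 7/6, 4/3, 1.5, 5/3, 11/6, 2.
f(7/6) = -331/36, f(4/3) = -94/9, f(1.5) = -11.75, f(5/3) = -118/9, f(11/6) = -523/36, f(2) = -16.
Sum = Δx · [f(7/6) + f(4/3) + f(1.5) + ...].
Sum ≈ -12.50463.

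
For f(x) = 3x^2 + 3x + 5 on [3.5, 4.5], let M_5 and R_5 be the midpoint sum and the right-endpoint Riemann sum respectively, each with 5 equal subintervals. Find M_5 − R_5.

M_5 = 65.24.
R_5 = 67.97.
M_5 − R_5 = -2.73.

-2.73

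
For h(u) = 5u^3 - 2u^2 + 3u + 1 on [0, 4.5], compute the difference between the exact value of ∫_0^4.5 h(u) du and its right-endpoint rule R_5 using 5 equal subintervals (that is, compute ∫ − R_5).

Exact integral: ∫_0^4.5 h(u) du = 486.703125.
R_5 = 698.8725.
Error = 486.703125 − 698.8725 = -212.169375.

-212.169375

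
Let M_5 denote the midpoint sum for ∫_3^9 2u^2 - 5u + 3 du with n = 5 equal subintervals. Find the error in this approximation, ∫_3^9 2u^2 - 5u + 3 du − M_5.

Exact integral: ∫_3^9 f(u) du = 306.
M_5 = 304.56.
Error = 306 − 304.56 = 1.44.

1.44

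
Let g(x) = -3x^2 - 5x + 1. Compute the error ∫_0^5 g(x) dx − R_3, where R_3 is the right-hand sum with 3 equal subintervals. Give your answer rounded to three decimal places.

Exact integral: ∫_0^5 g(x) dx = -182.5.
R_3 ≈ -272.77778.
Error ≈ -182.5 − (-272.77778) ≈ 90.278.

90.278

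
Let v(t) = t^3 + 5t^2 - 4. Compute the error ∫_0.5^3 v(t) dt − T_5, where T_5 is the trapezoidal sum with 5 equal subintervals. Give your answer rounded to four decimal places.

Exact integral: ∫_0.5^3 v(t) dt ≈ 55.026042.
T_5 = 56.09375.
Error ≈ 55.026042 − 56.09375 ≈ -1.0677.

-1.0677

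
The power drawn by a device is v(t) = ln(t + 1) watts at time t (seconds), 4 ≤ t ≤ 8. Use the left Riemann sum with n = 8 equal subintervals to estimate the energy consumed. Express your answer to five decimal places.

Δt = (8 − 4)/8 = 0.5.
Left endpoints: 4, 4.5, 5, 5.5, 6, 6.5, 7, 7.5.
v(4) ≈ 1.60944, v(4.5) ≈ 1.70475, v(5) ≈ 1.79176, v(5.5) ≈ 1.87180, v(6) ≈ 1.94591, v(6.5) ≈ 2.01490, v(7) ≈ 2.07944, v(7.5) ≈ 2.14007.
Sum = Δt · [v(4) + v(4.5) + v(5) + ...].
Sum ≈ 7.57903.

7.57903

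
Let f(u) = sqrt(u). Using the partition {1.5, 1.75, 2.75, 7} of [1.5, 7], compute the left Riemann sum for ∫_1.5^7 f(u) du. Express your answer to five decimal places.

8.67689

Subinterval widths: 0.25, 1, 4.25.
Left endpoints: 1.5, 1.75, 2.75.
f(1.5) ≈ 1.22474, f(1.75) ≈ 1.32288, f(2.75) ≈ 1.65831.
Sum = Σ Δu_i · f(u_i).
Sum ≈ 8.67689.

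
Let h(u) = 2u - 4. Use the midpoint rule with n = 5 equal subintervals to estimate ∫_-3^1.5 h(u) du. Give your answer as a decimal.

Δu = (1.5 − (-3))/5 = 0.9.
Midpoints: -2.55, -1.65, -0.75, 0.15, 1.05.
h(-2.55) = -9.1, h(-1.65) = -7.3, h(-0.75) = -5.5, h(0.15) = -3.7, h(1.05) = -1.9.
Sum = Δu · [h(-2.55) + h(-1.65) + h(-0.75) + h(0.15) + h(1.05)].
Sum = -24.75.

-24.75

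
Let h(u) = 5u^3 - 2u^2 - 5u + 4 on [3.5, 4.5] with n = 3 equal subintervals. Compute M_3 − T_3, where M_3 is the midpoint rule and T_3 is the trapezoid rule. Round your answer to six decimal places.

M_3 ≈ 276.29629630.
T_3 ≈ 277.90740741.
M_3 − T_3 ≈ -1.611111.

-1.611111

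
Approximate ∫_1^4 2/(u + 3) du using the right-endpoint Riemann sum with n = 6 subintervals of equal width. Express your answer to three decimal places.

Δu = (4 − 1)/6 = 0.5.
Right endpoints: 1.5, 2, 2.5, 3, 3.5, 4.
f(1.5) = 4/9, f(2) = 0.4, f(2.5) = 4/11, f(3) = 1/3, f(3.5) = 4/13, f(4) = 2/7.
Sum = Δu · [f(1.5) + f(2) + f(2.5) + ...].
Sum ≈ 1.067.

1.067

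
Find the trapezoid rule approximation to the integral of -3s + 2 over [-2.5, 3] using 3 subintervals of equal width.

6.875

Δs = (3 − (-2.5))/3 = 11/6.
f(-2.5) = 9.5, f(-2/3) = 4, f(7/6) = -1.5, f(3) = -7.
T_3 = (Δs/2)·[f(s_0) + 2f(s_1) + 2f(s_2) + f(s_3)].
Sum = 6.875.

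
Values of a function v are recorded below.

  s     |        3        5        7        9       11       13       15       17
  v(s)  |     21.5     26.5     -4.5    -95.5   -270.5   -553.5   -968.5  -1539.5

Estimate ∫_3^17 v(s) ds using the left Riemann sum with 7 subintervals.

Δs = 2.
Sum = 2·[21.5 + 26.5 + (-4.5) + (-95.5) + (-270.5) + (-553.5) + (-968.5)] = -3689.

-3689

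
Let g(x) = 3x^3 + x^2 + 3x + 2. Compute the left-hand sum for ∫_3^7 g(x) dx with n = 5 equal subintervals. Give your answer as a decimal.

1532.96

Δx = (7 − 3)/5 = 0.8.
Left endpoints: 3, 3.8, 4.6, 5.4, 6.2.
g(3) = 101, g(3.8) = 192.456, g(4.6) = 328.968, g(5.4) = 519.752, g(6.2) = 774.024.
Sum = Δx · [g(3) + g(3.8) + g(4.6) + g(5.4) + g(6.2)].
Sum = 1532.96.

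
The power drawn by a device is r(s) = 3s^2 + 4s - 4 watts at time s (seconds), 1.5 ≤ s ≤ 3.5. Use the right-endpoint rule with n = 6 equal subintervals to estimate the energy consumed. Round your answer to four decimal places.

Δs = (3.5 − 1.5)/6 = 1/3.
Right endpoints: 11/6, 13/6, 2.5, 17/6, 19/6, 3.5.
r(11/6) = 161/12, r(13/6) = 18.75, r(2.5) = 24.75, r(17/6) = 377/12, r(19/6) = 38.75, r(3.5) = 46.75.
Sum = Δs · [r(11/6) + r(13/6) + r(2.5) + ...].
Sum ≈ 57.9444.

57.9444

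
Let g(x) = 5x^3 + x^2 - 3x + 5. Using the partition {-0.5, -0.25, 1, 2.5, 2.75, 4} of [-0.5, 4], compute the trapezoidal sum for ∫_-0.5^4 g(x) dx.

374.5546875

Subinterval widths: 0.25, 1.25, 1.5, 0.25, 1.25.
g(-0.5) = 6.125, g(-0.25) = 5.734375, g(1) = 8, g(2.5) = 81.875, g(2.75) = 108.296875, g(4) = 329.
On each subinterval the trapezoid contributes (Δx_i/2)·[g(x_{i-1}) + g(x_i)].
Sum = 374.5546875.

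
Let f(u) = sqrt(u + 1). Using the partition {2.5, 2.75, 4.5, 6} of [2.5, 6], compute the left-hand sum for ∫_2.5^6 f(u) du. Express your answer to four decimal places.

Subinterval widths: 0.25, 1.75, 1.5.
Left endpoints: 2.5, 2.75, 4.5.
f(2.5) ≈ 1.8708, f(2.75) ≈ 1.9365, f(4.5) ≈ 2.3452.
Sum = Σ Δu_i · f(u_i).
Sum ≈ 7.3744.

7.3744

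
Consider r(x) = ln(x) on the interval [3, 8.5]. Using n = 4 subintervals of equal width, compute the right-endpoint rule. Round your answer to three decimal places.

10.077

Δx = (8.5 − 3)/4 = 1.375.
Right endpoints: 4.375, 5.75, 7.125, 8.5.
r(4.375) ≈ 1.476, r(5.75) ≈ 1.749, r(7.125) ≈ 1.964, r(8.5) ≈ 2.140.
Sum = Δx · [r(4.375) + r(5.75) + r(7.125) + r(8.5)].
Sum ≈ 10.077.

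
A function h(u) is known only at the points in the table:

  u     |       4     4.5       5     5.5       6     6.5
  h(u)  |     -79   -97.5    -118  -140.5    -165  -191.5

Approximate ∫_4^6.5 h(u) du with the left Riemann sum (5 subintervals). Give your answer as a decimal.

Δu = 0.5.
Sum = 0.5·[(-79) + (-97.5) + (-118) + (-140.5) + (-165)] = -300.

-300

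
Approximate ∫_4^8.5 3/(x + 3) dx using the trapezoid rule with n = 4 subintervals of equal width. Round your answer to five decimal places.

Δx = (8.5 − 4)/4 = 1.125.
f(4) = 3/7, f(5.125) = 24/65, f(6.25) = 12/37, f(7.375) = 24/83, f(8.5) = 6/23.
T_4 = (Δx/2)·[f(x_0) + 2f(x_1) + 2f(x_2) + 2f(x_3) + f(x_4)].
Sum ≈ 1.49336.

1.49336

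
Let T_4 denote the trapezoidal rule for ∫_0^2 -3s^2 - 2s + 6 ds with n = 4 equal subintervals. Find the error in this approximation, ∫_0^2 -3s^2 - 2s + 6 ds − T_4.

0.25

Exact integral: ∫_0^2 f(s) ds = 0.
T_4 = -0.25.
Error = 0 − (-0.25) = 0.25.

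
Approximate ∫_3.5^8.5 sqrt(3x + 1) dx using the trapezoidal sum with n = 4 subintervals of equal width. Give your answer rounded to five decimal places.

Δx = (8.5 − 3.5)/4 = 1.25.
f(3.5) ≈ 3.39116, f(4.75) ≈ 3.90512, f(6) ≈ 4.35890, f(7.25) ≈ 4.76970, f(8.5) ≈ 5.14782.
T_4 = (Δx/2)·[f(x_0) + 2f(x_1) + 2f(x_2) + 2f(x_3) + f(x_4)].
Sum ≈ 21.62901.

21.62901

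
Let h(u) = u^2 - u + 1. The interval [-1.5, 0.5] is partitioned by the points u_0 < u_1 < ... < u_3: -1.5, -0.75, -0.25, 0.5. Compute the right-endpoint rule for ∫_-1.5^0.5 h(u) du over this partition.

2.953125

Subinterval widths: 0.75, 0.5, 0.75.
Right endpoints: -0.75, -0.25, 0.5.
h(-0.75) = 2.3125, h(-0.25) = 1.3125, h(0.5) = 0.75.
Sum = Σ Δu_i · h(u_i).
Sum = 2.953125.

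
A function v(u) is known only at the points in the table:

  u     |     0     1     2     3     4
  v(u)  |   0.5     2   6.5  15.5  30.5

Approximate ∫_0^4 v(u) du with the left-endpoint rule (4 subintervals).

24.5

Δu = 1.
Sum = 1·[0.5 + 2 + 6.5 + 15.5] = 24.5.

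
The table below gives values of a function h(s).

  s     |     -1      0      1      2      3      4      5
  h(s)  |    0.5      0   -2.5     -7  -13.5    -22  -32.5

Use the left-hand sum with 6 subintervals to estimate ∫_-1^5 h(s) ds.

Δs = 1.
Sum = 1·[0.5 + 0 + (-2.5) + (-7) + (-13.5) + (-22)] = -44.5.

-44.5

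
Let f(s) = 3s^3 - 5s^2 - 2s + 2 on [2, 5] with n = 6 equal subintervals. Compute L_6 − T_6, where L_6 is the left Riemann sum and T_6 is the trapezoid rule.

L_6 = 190.0625.
T_6 = 250.0625.
L_6 − T_6 = -60.

-60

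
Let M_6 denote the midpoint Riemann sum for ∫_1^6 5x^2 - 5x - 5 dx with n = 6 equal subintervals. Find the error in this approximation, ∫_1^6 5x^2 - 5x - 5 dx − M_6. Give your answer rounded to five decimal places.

1.44676

Exact integral: ∫_1^6 f(x) dx ≈ 245.8333333.
M_6 ≈ 244.3865741.
Error ≈ 245.8333333 − 244.3865741 ≈ 1.44676.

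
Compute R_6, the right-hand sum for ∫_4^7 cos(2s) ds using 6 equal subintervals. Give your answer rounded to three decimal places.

0.071

Δs = (7 − 4)/6 = 0.5.
Right endpoints: 4.5, 5, 5.5, 6, 6.5, 7.
f(4.5) ≈ -0.911, f(5) ≈ -0.839, f(5.5) ≈ 0.004, f(6) ≈ 0.844, f(6.5) ≈ 0.907, f(7) ≈ 0.137.
Sum = Δs · [f(4.5) + f(5) + f(5.5) + ...].
Sum ≈ 0.071.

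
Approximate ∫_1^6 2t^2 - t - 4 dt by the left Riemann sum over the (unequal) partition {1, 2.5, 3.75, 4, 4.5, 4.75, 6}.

73.5625

Subinterval widths: 1.5, 1.25, 0.25, 0.5, 0.25, 1.25.
Left endpoints: 1, 2.5, 3.75, 4, 4.5, 4.75.
f(1) = -3, f(2.5) = 6, f(3.75) = 20.375, f(4) = 24, f(4.5) = 32, f(4.75) = 36.375.
Sum = Σ Δt_i · f(t_i).
Sum = 73.5625.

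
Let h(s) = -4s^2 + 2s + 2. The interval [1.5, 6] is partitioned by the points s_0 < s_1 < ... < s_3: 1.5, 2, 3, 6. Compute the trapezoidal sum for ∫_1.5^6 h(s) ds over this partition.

Subinterval widths: 0.5, 1, 3.
h(1.5) = -4, h(2) = -10, h(3) = -28, h(6) = -130.
On each subinterval the trapezoid contributes (Δs_i/2)·[h(s_{i-1}) + h(s_i)].
Sum = -259.5.

-259.5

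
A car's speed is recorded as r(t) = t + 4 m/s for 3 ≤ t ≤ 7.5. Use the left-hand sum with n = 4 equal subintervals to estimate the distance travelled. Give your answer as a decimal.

Δt = (7.5 − 3)/4 = 1.125.
Left endpoints: 3, 4.125, 5.25, 6.375.
r(3) = 7, r(4.125) = 8.125, r(5.25) = 9.25, r(6.375) = 10.375.
Sum = Δt · [r(3) + r(4.125) + r(5.25) + r(6.375)].
Sum = 39.09375.

39.09375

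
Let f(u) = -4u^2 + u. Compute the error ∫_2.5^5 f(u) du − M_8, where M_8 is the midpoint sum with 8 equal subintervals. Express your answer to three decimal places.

-0.081

Exact integral: ∫_2.5^5 f(u) du ≈ -136.45833.
M_8 ≈ -136.37695.
Error ≈ -136.45833 − (-136.37695) ≈ -0.081.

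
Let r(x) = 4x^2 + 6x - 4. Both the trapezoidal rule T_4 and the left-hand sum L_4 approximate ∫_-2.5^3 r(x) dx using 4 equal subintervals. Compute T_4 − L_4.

T_4 = 50.015625.
L_4 = 19.765625.
T_4 − L_4 = 30.25.

30.25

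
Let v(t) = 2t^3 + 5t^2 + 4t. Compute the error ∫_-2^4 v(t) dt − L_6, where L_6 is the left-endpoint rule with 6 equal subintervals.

Exact integral: ∫_-2^4 v(t) dt = 264.
L_6 = 161.
Error = 264 − 161 = 103.

103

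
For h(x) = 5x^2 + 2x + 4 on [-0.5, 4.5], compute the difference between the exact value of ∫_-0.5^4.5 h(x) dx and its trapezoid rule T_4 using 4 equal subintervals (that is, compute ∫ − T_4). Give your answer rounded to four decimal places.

-6.5104

Exact integral: ∫_-0.5^4.5 h(x) dx ≈ 192.083333.
T_4 = 198.59375.
Error ≈ 192.083333 − 198.59375 ≈ -6.5104.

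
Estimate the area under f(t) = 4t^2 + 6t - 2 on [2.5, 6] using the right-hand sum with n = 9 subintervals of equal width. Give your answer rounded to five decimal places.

376.99177

Δt = (6 − 2.5)/9 = 7/18.
Right endpoints: 26/9, 59/18, 11/3, 73/18, 40/9, 29/6, 47/9, 101/18, 6.
f(26/9) = 3946/81, f(59/18) = 4912/81, f(11/3) = 664/9, f(73/18) = 7138/81, f(40/9) = 8398/81, f(29/6) = 1084/9, f(47/9) = 11212/81, f(101/18) = 12766/81, f(6) = 178.
Sum = Δt · [f(26/9) + f(59/18) + f(11/3) + ...].
Sum ≈ 376.99177.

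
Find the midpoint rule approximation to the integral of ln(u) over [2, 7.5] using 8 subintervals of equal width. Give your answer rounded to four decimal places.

Δu = (7.5 − 2)/8 = 0.6875.
Midpoints: 2.34375, 3.03125, 3.71875, 4.40625, 5.09375, 5.78125, 6.46875, 7.15625.
f(2.34375) ≈ 0.8518, f(3.03125) ≈ 1.1090, f(3.71875) ≈ 1.3134, f(4.40625) ≈ 1.4830, f(5.09375) ≈ 1.6280, f(5.78125) ≈ 1.7546, f(6.46875) ≈ 1.8670, f(7.15625) ≈ 1.9680.
Sum = Δu · [f(2.34375) + f(3.03125) + f(3.71875) + ...].
Sum ≈ 8.2326.

8.2326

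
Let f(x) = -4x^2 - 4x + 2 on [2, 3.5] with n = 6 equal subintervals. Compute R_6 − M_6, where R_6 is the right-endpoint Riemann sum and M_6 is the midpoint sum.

-4.96875

R_6 = -64.9375.
M_6 = -59.96875.
R_6 − M_6 = -4.96875.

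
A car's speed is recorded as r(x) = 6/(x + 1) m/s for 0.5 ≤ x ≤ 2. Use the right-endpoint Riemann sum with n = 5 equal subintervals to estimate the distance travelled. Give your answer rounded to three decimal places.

3.874

Δx = (2 − 0.5)/5 = 0.3.
Right endpoints: 0.8, 1.1, 1.4, 1.7, 2.
r(0.8) = 10/3, r(1.1) = 20/7, r(1.4) = 2.5, r(1.7) = 20/9, r(2) = 2.
Sum = Δx · [r(0.8) + r(1.1) + r(1.4) + r(1.7) + r(2)].
Sum ≈ 3.874.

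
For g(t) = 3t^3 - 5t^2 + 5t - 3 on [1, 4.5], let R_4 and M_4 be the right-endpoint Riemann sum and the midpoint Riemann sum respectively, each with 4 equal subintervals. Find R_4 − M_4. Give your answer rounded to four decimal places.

R_4 ≈ 286.870117.
M_4 ≈ 189.803223.
R_4 − M_4 ≈ 97.0669.

97.0669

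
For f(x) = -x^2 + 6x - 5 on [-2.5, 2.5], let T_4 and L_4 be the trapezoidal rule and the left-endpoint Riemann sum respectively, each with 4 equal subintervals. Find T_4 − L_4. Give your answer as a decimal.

18.75

T_4 = -36.71875.
L_4 = -55.46875.
T_4 − L_4 = 18.75.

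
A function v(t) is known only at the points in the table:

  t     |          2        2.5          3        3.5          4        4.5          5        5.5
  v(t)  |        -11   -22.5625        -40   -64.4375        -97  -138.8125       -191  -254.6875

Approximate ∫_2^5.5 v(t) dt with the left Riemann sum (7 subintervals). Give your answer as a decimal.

-282.40625

Δt = 0.5.
Sum = 0.5·[(-11) + (-22.5625) + (-40) + (-64.4375) + (-97) + (-138.8125) + (-191)] = -282.40625.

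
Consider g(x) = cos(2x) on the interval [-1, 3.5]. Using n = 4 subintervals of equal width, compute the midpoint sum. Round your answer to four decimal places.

0.9765

Δx = (3.5 − (-1))/4 = 1.125.
Midpoints: -0.4375, 0.6875, 1.8125, 2.9375.
g(-0.4375) ≈ 0.6410, g(0.6875) ≈ 0.1945, g(1.8125) ≈ -0.8854, g(2.9375) ≈ 0.9178.
Sum = Δx · [g(-0.4375) + g(0.6875) + g(1.8125) + g(2.9375)].
Sum ≈ 0.9765.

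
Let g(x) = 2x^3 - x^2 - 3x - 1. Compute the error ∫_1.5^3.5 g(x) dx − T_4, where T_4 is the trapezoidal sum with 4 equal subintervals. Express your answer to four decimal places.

-1.1667

Exact integral: ∫_1.5^3.5 g(x) dx ≈ 42.333333.
T_4 = 43.5.
Error ≈ 42.333333 − 43.5 ≈ -1.1667.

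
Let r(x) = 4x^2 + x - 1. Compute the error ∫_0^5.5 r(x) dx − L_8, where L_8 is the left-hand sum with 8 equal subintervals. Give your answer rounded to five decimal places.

Exact integral: ∫_0^5.5 r(x) dx ≈ 231.4583333.
L_8 = 189.70703125.
Error ≈ 231.4583333 − 189.70703125 ≈ 41.75130.

41.75130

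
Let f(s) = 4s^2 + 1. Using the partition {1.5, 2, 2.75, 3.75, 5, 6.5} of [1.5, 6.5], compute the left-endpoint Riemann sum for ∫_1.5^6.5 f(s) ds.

Subinterval widths: 0.5, 0.75, 1, 1.25, 1.5.
Left endpoints: 1.5, 2, 2.75, 3.75, 5.
f(1.5) = 10, f(2) = 17, f(2.75) = 31.25, f(3.75) = 57.25, f(5) = 101.
Sum = Σ Δs_i · f(s_i).
Sum = 272.0625.

272.0625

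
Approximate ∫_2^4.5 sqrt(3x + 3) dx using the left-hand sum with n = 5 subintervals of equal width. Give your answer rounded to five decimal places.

Δx = (4.5 − 2)/5 = 0.5.
Left endpoints: 2, 2.5, 3, 3.5, 4.
f(2) ≈ 3.00000, f(2.5) ≈ 3.24037, f(3) ≈ 3.46410, f(3.5) ≈ 3.67423, f(4) ≈ 3.87298.
Sum = Δx · [f(2) + f(2.5) + f(3) + f(3.5) + f(4)].
Sum ≈ 8.62584.

8.62584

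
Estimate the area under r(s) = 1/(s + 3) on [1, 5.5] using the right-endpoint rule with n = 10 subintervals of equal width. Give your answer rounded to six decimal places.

0.724812

Δs = (5.5 − 1)/10 = 0.45.
Right endpoints: 1.45, 1.9, 2.35, 2.8, 3.25, 3.7, 4.15, 4.6, 5.05, 5.5.
r(1.45) = 20/89, r(1.9) = 10/49, r(2.35) = 20/107, r(2.8) = 5/29, r(3.25) = 0.16, r(3.7) = 10/67, r(4.15) = 20/143, r(4.6) = 5/38, r(5.05) = 20/161, r(5.5) = 2/17.
Sum = Δs · [r(1.45) + r(1.9) + r(2.35) + ...].
Sum ≈ 0.724812.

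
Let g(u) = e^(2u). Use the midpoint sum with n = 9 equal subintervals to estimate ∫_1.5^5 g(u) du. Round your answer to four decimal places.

10730.6630

Δu = (5 − 1.5)/9 = 7/18.
Midpoints: 61/36, 25/12, 89/36, 103/36, 3.25, 131/36, 145/36, 53/12, 173/36.
g(61/36) ≈ 29.6330, g(25/12) ≈ 64.5001, g(89/36) ≈ 140.3928, g(103/36) ≈ 305.5832, g(3.25) ≈ 665.1416, g(131/36) ≈ 1447.7672, g(145/36) ≈ 3151.2534, g(53/12) ≈ 6859.1125, g(173/36) ≈ 14929.7495.
Sum = Δu · [g(61/36) + g(25/12) + g(89/36) + ...].
Sum ≈ 10730.6630.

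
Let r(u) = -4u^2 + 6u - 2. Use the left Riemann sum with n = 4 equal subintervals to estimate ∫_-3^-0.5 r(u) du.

Δu = (-0.5 − (-3))/4 = 0.625.
Left endpoints: -3, -2.375, -1.75, -1.125.
r(-3) = -56, r(-2.375) = -38.8125, r(-1.75) = -24.75, r(-1.125) = -13.8125.
Sum = Δu · [r(-3) + r(-2.375) + r(-1.75) + r(-1.125)].
Sum = -83.359375.

-83.359375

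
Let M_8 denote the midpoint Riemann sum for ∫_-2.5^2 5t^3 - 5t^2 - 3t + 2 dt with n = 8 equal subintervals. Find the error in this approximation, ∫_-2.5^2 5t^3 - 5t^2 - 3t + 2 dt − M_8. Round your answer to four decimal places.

-1.0382

Exact integral: ∫_-2.5^2 f(t) dt = -55.828125.
M_8 ≈ -54.789917.
Error ≈ -55.828125 − (-54.789917) ≈ -1.0382.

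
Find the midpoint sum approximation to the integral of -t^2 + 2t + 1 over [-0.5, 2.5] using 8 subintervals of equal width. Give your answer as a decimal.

Δt = (2.5 − (-0.5))/8 = 0.375.
Midpoints: -0.3125, 0.0625, 0.4375, 0.8125, 1.1875, 1.5625, 1.9375, 2.3125.
f(-0.3125) = 0.27734375, f(0.0625) = 1.12109375, f(0.4375) = 1.68359375, f(0.8125) = 1.96484375, f(1.1875) = 1.96484375, f(1.5625) = 1.68359375, f(1.9375) = 1.12109375, f(2.3125) = 0.27734375.
Sum = Δt · [f(-0.3125) + f(0.0625) + f(0.4375) + ...].
Sum = 3.78515625.

3.78515625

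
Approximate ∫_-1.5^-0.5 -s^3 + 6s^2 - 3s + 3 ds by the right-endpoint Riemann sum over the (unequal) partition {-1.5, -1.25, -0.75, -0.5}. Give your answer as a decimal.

10.57421875

Subinterval widths: 0.25, 0.5, 0.25.
Right endpoints: -1.25, -0.75, -0.5.
f(-1.25) = 18.078125, f(-0.75) = 9.046875, f(-0.5) = 6.125.
Sum = Σ Δs_i · f(s_i).
Sum = 10.57421875.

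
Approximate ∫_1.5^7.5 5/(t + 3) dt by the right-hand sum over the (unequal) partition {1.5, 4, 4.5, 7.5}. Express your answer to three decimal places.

Subinterval widths: 2.5, 0.5, 3.
Right endpoints: 4, 4.5, 7.5.
f(4) = 5/7, f(4.5) = 2/3, f(7.5) = 10/21.
Sum = Σ Δt_i · f(t_i).
Sum ≈ 3.548.

3.548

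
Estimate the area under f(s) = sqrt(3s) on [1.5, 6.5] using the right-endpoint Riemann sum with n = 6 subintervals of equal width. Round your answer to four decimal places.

Δs = (6.5 − 1.5)/6 = 5/6.
Right endpoints: 7/3, 19/6, 4, 29/6, 17/3, 6.5.
f(7/3) ≈ 2.6458, f(19/6) ≈ 3.0822, f(4) ≈ 3.4641, f(29/6) ≈ 3.8079, f(17/3) ≈ 4.1231, f(6.5) ≈ 4.4159.
Sum = Δs · [f(7/3) + f(19/6) + f(4) + ...].
Sum ≈ 17.9491.

17.9491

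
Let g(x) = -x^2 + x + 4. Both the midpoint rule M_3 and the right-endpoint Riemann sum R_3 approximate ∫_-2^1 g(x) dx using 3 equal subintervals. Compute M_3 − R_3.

-2.25

M_3 = 7.75.
R_3 = 10.
M_3 − R_3 = -2.25.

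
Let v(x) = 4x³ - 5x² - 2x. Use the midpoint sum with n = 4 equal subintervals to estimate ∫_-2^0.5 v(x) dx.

Δx = (0.5 − (-2))/4 = 0.625.
Midpoints: -1.6875, -1.0625, -0.4375, 0.1875.
v(-1.6875) = -30807/1024, v(-1.0625) = -8517/1024, v(-0.4375) = -427/1024, v(0.1875) = -537/1024.
Sum = Δx · [v(-1.6875) + v(-1.0625) + v(-0.4375) + v(0.1875)].
Sum = -24.58984375.

-24.58984375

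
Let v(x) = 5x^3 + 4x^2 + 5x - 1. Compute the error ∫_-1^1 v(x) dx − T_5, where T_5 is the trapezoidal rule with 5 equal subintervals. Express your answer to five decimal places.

-0.21333

Exact integral: ∫_-1^1 v(x) dx ≈ 0.6666667.
T_5 = 0.88.
Error ≈ 0.6666667 − 0.88 ≈ -0.21333.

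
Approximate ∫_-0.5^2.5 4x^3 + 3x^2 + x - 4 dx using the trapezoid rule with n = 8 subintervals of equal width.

Δx = (2.5 − (-0.5))/8 = 0.375.
f(-0.5) = -4.25, f(-0.125) = -4.0859375, f(0.25) = -3.5, f(0.625) = -1.2265625, f(1) = 4, f(1.375) = 13.4453125, f(1.75) = 28.375, f(2.125) = 50.0546875, f(2.5) = 79.75.
T_8 = (Δx/2)·[f(x_0) + 2f(x_1) + ... + 2f(x_{7}) + f(x_8)].
Sum = 46.8046875.

46.8046875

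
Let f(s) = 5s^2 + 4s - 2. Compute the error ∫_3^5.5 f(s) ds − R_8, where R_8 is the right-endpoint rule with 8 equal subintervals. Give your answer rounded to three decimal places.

-18.368

Exact integral: ∫_3^5.5 f(s) ds ≈ 269.79167.
R_8 ≈ 288.15918.
Error ≈ 269.79167 − 288.15918 ≈ -18.368.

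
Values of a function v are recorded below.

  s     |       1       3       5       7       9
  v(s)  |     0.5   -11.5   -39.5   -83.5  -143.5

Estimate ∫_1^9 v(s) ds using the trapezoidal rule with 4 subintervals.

-412

Δs = 2.
T_4 = (2/2)·[0.5 + 2·(-11.5) + 2·(-39.5) + 2·(-83.5) + (-143.5)] = -412.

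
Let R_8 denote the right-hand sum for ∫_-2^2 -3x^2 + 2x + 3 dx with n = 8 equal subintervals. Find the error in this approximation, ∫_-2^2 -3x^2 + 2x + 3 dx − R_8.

Exact integral: ∫_-2^2 f(x) dx = -4.
R_8 = -2.5.
Error = -4 − (-2.5) = -1.5.

-1.5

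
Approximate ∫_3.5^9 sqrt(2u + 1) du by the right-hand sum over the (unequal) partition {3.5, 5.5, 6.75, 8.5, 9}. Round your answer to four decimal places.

Subinterval widths: 2, 1.25, 1.75, 0.5.
Right endpoints: 5.5, 6.75, 8.5, 9.
f(5.5) ≈ 3.4641, f(6.75) ≈ 3.8079, f(8.5) ≈ 4.2426, f(9) ≈ 4.3589.
Sum = Σ Δu_i · f(u_i).
Sum ≈ 21.2921.

21.2921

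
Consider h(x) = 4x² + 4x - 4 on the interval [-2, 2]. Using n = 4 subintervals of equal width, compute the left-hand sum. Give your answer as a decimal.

Δx = (2 − (-2))/4 = 1.
Left endpoints: -2, -1, 0, 1.
h(-2) = 4, h(-1) = -4, h(0) = -4, h(1) = 4.
Sum = Δx · [h(-2) + h(-1) + h(0) + h(1)].
Sum = 0.

0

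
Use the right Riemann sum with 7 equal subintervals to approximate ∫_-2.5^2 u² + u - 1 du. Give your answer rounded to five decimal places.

Δu = (2 − (-2.5))/7 = 9/14.
Right endpoints: -13/7, -17/14, -4/7, 1/14, 5/7, 19/14, 2.
f(-13/7) = 29/49, f(-17/14) = -145/196, f(-4/7) = -61/49, f(1/14) = -181/196, f(5/7) = 11/49, f(19/14) = 431/196, f(2) = 5.
Sum = Δu · [f(-13/7) + f(-17/14) + f(-4/7) + ...].
Sum ≈ 3.28316.

3.28316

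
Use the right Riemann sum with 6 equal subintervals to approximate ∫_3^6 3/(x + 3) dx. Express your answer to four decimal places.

1.1757

Δx = (6 − 3)/6 = 0.5.
Right endpoints: 3.5, 4, 4.5, 5, 5.5, 6.
f(3.5) = 6/13, f(4) = 3/7, f(4.5) = 0.4, f(5) = 0.375, f(5.5) = 6/17, f(6) = 1/3.
Sum = Δx · [f(3.5) + f(4) + f(4.5) + ...].
Sum ≈ 1.1757.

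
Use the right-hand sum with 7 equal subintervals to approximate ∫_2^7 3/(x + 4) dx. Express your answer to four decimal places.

1.7397

Δx = (7 − 2)/7 = 5/7.
Right endpoints: 19/7, 24/7, 29/7, 34/7, 39/7, 44/7, 7.
f(19/7) = 21/47, f(24/7) = 21/52, f(29/7) = 7/19, f(34/7) = 21/62, f(39/7) = 21/67, f(44/7) = 7/24, f(7) = 3/11.
Sum = Δx · [f(19/7) + f(24/7) + f(29/7) + ...].
Sum ≈ 1.7397.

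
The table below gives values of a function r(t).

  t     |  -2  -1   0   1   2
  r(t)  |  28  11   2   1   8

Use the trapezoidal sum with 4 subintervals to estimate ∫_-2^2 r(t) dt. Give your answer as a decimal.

32

Δt = 1.
T_4 = (1/2)·[28 + 2·11 + 2·2 + 2·1 + 8] = 32.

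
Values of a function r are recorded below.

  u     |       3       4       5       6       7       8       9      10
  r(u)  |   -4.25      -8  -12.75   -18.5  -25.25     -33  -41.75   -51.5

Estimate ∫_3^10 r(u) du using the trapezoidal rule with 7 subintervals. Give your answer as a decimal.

-167.125

Δu = 1.
T_7 = (1/2)·[(-4.25) + 2·(-8) + 2·(-12.75) + 2·(-18.5) + 2·(-25.25) + 2·(-33) + 2·(-41.75) + (-51.5)] = -167.125.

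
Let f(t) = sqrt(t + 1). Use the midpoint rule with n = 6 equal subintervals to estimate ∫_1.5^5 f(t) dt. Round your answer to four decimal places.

7.1643

Δt = (5 − 1.5)/6 = 7/12.
Midpoints: 43/24, 2.375, 71/24, 85/24, 4.125, 113/24.
f(43/24) ≈ 1.6708, f(2.375) ≈ 1.8371, f(71/24) ≈ 1.9896, f(85/24) ≈ 2.1311, f(4.125) ≈ 2.2638, f(113/24) ≈ 2.3892.
Sum = Δt · [f(43/24) + f(2.375) + f(71/24) + ...].
Sum ≈ 7.1643.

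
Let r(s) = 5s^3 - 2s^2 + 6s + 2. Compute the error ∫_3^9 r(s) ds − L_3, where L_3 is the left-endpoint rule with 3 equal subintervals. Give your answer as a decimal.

3050

Exact integral: ∫_3^9 r(s) ds = 7860.
L_3 = 4810.
Error = 7860 − 4810 = 3050.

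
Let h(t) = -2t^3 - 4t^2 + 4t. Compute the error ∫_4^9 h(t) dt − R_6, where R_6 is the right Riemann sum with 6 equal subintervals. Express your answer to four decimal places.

679.0509

Exact integral: ∫_4^9 h(t) dt ≈ -3909.166667.
R_6 ≈ -4588.217593.
Error ≈ -3909.166667 − (-4588.217593) ≈ 679.0509.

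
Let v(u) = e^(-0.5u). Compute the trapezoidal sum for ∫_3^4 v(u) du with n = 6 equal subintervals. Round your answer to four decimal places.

Δu = (4 − 3)/6 = 1/6.
v(3) ≈ 0.2231, v(19/6) ≈ 0.2053, v(10/3) ≈ 0.1889, v(3.5) ≈ 0.1738, v(11/3) ≈ 0.1599, v(23/6) ≈ 0.1471, v(4) ≈ 0.1353.
T_6 = (Δu/2)·[v(u_0) + 2v(u_1) + ... + 2v(u_{5}) + v(u_6)].
Sum ≈ 0.1757.

0.1757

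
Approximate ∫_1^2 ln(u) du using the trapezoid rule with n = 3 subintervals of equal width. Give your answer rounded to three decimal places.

0.382

Δu = (2 − 1)/3 = 1/3.
f(1) ≈ 0.000, f(4/3) ≈ 0.288, f(5/3) ≈ 0.511, f(2) ≈ 0.693.
T_3 = (Δu/2)·[f(u_0) + 2f(u_1) + 2f(u_2) + f(u_3)].
Sum ≈ 0.382.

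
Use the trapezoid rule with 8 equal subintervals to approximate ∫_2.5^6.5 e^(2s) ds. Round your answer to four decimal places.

239260.2027

Δs = (6.5 − 2.5)/8 = 0.5.
f(2.5) ≈ 148.4132, f(3) ≈ 403.4288, f(3.5) ≈ 1096.6332, f(4) ≈ 2980.9580, f(4.5) ≈ 8103.0839, f(5) ≈ 22026.4658, f(5.5) ≈ 59874.1417, f(6) ≈ 162754.7914, f(6.5) ≈ 442413.3920.
T_8 = (Δs/2)·[f(s_0) + 2f(s_1) + ... + 2f(s_{7}) + f(s_8)].
Sum ≈ 239260.2027.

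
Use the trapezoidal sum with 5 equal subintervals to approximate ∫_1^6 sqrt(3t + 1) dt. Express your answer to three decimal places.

16.593

Δt = (6 − 1)/5 = 1.
f(1) ≈ 2.000, f(2) ≈ 2.646, f(3) ≈ 3.162, f(4) ≈ 3.606, f(5) ≈ 4.000, f(6) ≈ 4.359.
T_5 = (Δt/2)·[f(t_0) + 2f(t_1) + ... + 2f(t_{4}) + f(t_5)].
Sum ≈ 16.593.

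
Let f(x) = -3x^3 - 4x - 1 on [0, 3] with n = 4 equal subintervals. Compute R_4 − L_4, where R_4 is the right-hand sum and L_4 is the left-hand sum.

-69.75

R_4 = -120.421875.
L_4 = -50.671875.
R_4 − L_4 = -69.75.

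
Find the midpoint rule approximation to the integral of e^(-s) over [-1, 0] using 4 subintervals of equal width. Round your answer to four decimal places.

1.7138

Δs = (0 − (-1))/4 = 0.25.
Midpoints: -0.875, -0.625, -0.375, -0.125.
f(-0.875) ≈ 2.3989, f(-0.625) ≈ 1.8682, f(-0.375) ≈ 1.4550, f(-0.125) ≈ 1.1331.
Sum = Δs · [f(-0.875) + f(-0.625) + f(-0.375) + f(-0.125)].
Sum ≈ 1.7138.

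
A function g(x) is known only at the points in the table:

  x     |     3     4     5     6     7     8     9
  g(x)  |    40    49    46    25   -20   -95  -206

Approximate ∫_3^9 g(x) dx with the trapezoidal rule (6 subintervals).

Δx = 1.
T_6 = (1/2)·[40 + 2·49 + 2·46 + 2·25 + 2·(-20) + 2·(-95) + (-206)] = -78.

-78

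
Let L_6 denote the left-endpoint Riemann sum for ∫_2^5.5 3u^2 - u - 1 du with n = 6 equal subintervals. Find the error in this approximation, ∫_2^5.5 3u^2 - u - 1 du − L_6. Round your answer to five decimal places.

21.35243

Exact integral: ∫_2^5.5 f(u) du = 141.75.
L_6 ≈ 120.3975694.
Error ≈ 141.75 − 120.3975694 ≈ 21.35243.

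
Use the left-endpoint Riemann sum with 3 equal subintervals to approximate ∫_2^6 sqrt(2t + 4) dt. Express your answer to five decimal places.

12.99453

Δt = (6 − 2)/3 = 4/3.
Left endpoints: 2, 10/3, 14/3.
f(2) ≈ 2.82843, f(10/3) ≈ 3.26599, f(14/3) ≈ 3.65148.
Sum = Δt · [f(2) + f(10/3) + f(14/3)].
Sum ≈ 12.99453.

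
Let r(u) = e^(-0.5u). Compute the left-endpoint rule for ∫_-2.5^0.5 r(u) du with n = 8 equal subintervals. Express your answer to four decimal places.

5.9474

Δu = (0.5 − (-2.5))/8 = 0.375.
Left endpoints: -2.5, -2.125, -1.75, -1.375, -1, -0.625, -0.25, 0.125.
r(-2.5) ≈ 3.4903, r(-2.125) ≈ 2.8936, r(-1.75) ≈ 2.3989, r(-1.375) ≈ 1.9887, r(-1) ≈ 1.6487, r(-0.625) ≈ 1.3668, r(-0.25) ≈ 1.1331, r(0.125) ≈ 0.9394.
Sum = Δu · [r(-2.5) + r(-2.125) + r(-1.75) + ...].
Sum ≈ 5.9474.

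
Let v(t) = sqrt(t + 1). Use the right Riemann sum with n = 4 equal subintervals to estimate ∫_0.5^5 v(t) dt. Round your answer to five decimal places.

9.24087

Δt = (5 − 0.5)/4 = 1.125.
Right endpoints: 1.625, 2.75, 3.875, 5.
v(1.625) ≈ 1.62019, v(2.75) ≈ 1.93649, v(3.875) ≈ 2.20794, v(5) ≈ 2.44949.
Sum = Δt · [v(1.625) + v(2.75) + v(3.875) + v(5)].
Sum ≈ 9.24087.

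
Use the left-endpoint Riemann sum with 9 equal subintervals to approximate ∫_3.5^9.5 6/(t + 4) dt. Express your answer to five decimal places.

3.64797

Δt = (9.5 − 3.5)/9 = 2/3.
Left endpoints: 3.5, 25/6, 29/6, 5.5, 37/6, 41/6, 7.5, 49/6, 53/6.
f(3.5) = 0.8, f(25/6) = 36/49, f(29/6) = 36/53, f(5.5) = 12/19, f(37/6) = 36/61, f(41/6) = 36/65, f(7.5) = 12/23, f(49/6) = 36/73, f(53/6) = 36/77.
Sum = Δt · [f(3.5) + f(25/6) + f(29/6) + ...].
Sum ≈ 3.64797.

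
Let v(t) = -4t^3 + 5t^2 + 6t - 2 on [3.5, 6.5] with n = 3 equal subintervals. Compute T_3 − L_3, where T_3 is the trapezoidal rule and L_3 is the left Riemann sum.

-379.5

T_3 = -1192.25.
L_3 = -812.75.
T_3 − L_3 = -379.5.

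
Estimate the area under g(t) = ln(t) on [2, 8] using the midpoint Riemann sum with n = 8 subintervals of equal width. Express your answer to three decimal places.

Δt = (8 − 2)/8 = 0.75.
Midpoints: 2.375, 3.125, 3.875, 4.625, 5.375, 6.125, 6.875, 7.625.
g(2.375) ≈ 0.865, g(3.125) ≈ 1.139, g(3.875) ≈ 1.355, g(4.625) ≈ 1.531, g(5.375) ≈ 1.682, g(6.125) ≈ 1.812, g(6.875) ≈ 1.928, g(7.625) ≈ 2.031.
Sum = Δt · [g(2.375) + g(3.125) + g(3.875) + ...].
Sum ≈ 9.258.

9.258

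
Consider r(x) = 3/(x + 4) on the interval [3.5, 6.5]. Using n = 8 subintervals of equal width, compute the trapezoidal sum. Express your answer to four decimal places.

1.0097

Δx = (6.5 − 3.5)/8 = 0.375.
r(3.5) = 0.4, r(3.875) = 8/21, r(4.25) = 4/11, r(4.625) = 8/23, r(5) = 1/3, r(5.375) = 0.32, r(5.75) = 4/13, r(6.125) = 8/27, r(6.5) = 2/7.
T_8 = (Δx/2)·[r(x_0) + 2r(x_1) + ... + 2r(x_{7}) + r(x_8)].
Sum ≈ 1.0097.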